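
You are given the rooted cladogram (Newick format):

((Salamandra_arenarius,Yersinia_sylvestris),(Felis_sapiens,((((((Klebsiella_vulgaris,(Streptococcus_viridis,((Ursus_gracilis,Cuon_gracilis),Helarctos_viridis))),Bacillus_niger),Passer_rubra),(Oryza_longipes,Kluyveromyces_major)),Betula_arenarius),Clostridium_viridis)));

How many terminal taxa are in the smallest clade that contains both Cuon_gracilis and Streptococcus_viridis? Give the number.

4

The MRCA of Cuon_gracilis and Streptococcus_viridis is the node subtending (Streptococcus_viridis,((Ursus_gracilis,Cuon_gracilis),Helarctos_viridis)).
That clade contains 4 terminal taxa: Cuon_gracilis, Helarctos_viridis, Streptococcus_viridis, Ursus_gracilis.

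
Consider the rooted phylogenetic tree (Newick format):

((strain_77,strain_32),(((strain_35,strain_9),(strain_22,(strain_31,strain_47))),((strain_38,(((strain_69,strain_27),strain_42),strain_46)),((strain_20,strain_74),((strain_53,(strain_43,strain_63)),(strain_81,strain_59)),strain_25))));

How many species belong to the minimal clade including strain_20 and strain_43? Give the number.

8

The MRCA of strain_20 and strain_43 is the node subtending ((strain_20,strain_74),((strain_53,(strain_43,strain_63)),(strain_81,strain_59)),strain_25).
That clade contains 8 terminal taxa: strain_20, strain_25, strain_43, strain_53, strain_59, strain_63, strain_74, strain_81.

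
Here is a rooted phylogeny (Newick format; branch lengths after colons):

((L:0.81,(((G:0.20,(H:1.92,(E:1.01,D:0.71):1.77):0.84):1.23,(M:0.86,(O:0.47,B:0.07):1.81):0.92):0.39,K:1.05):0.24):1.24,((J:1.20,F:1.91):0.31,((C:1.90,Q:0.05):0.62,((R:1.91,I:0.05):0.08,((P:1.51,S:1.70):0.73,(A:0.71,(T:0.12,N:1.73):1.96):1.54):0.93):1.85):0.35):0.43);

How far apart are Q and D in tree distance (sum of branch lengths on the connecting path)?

7.87

The path runs Q → … → MRCA → … → D; the MRCA is the root of the tree.
Branch lengths along that path: 0.05 + 0.62 + 0.35 + 0.43 + 1.24 + 0.24 + 0.39 + 1.23 + 0.84 + 1.77 + 0.71 = 7.87.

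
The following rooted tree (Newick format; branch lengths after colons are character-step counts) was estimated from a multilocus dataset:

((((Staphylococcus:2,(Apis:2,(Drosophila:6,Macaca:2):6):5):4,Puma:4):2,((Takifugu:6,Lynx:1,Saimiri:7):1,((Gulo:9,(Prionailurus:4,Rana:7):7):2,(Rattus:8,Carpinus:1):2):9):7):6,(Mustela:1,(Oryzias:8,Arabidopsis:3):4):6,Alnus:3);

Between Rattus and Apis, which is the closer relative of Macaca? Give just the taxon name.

Apis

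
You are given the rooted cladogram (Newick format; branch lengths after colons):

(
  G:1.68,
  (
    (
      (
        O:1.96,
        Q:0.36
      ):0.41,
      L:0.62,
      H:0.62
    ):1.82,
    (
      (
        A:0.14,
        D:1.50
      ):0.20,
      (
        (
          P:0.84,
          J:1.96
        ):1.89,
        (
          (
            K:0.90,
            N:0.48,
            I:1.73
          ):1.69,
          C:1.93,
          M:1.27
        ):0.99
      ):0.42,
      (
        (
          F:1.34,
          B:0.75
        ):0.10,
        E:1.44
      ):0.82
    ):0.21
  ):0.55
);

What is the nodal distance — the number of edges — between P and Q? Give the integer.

7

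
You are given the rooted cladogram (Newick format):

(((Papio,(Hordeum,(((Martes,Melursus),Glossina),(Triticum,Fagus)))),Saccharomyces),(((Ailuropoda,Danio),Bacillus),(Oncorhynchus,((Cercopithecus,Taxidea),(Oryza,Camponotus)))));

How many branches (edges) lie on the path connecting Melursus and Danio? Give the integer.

The MRCA of Melursus and Danio is the root of the tree.
From Melursus up to that node: 7 branches. From Danio up to the same node: 4 branches. Total: 7 + 4 = 11.

11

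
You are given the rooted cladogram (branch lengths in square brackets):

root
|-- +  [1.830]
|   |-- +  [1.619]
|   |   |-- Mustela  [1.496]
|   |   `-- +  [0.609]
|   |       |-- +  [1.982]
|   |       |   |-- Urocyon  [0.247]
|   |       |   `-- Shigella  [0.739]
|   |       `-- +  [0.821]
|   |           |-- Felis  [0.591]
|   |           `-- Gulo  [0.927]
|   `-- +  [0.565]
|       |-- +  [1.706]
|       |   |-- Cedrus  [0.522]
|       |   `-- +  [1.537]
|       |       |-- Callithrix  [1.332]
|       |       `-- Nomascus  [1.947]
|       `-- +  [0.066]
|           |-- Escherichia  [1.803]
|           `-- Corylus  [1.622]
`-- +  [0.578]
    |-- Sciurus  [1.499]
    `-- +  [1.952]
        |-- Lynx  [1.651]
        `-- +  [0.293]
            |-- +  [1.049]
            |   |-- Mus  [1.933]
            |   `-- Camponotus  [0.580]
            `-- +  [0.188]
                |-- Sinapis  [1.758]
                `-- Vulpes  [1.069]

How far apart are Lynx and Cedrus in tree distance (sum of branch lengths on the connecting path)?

The path runs Lynx → … → MRCA → … → Cedrus; the MRCA is the root of the tree.
Branch lengths along that path: 1.651 + 1.952 + 0.578 + 1.830 + 0.565 + 1.706 + 0.522 = 8.804.

8.804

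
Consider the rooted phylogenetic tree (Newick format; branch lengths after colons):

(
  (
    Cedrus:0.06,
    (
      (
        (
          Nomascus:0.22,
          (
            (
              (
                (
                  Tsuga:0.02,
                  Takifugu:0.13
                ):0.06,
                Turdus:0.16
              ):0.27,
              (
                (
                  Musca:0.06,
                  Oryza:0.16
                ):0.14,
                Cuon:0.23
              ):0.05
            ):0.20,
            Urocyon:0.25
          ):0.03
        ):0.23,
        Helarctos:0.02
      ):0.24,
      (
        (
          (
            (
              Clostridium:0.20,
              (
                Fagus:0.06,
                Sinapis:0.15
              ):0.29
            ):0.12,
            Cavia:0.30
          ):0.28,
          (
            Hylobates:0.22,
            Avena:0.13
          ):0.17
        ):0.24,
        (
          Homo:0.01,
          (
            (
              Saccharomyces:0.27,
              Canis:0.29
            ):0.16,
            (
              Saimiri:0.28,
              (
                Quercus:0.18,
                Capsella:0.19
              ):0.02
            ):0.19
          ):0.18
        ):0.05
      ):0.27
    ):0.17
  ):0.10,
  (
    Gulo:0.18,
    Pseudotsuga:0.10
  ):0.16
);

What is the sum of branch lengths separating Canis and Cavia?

1.50

The path runs Canis → … → MRCA → … → Cavia; the MRCA is the node subtending ((((Clostridium,(Fagus,Sinapis)),Cavia),(Hylobates,Avena)),(Homo,((Saccharomyces,Canis),(Saimiri,(Quercus,Capsella))))).
Branch lengths along that path: 0.29 + 0.16 + 0.18 + 0.05 + 0.24 + 0.28 + 0.30 = 1.50.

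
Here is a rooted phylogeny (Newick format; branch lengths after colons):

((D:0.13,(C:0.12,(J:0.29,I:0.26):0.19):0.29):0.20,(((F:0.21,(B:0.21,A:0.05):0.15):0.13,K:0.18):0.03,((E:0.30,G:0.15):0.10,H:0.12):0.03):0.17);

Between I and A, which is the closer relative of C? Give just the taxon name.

I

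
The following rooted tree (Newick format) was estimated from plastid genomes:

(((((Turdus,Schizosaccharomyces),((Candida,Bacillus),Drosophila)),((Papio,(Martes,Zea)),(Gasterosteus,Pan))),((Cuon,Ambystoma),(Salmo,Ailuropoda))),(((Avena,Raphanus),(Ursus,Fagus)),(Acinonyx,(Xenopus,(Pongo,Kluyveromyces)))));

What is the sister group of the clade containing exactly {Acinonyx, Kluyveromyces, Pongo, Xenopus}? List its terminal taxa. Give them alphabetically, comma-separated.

Avena, Fagus, Raphanus, Ursus

The clade containing exactly {Acinonyx, Kluyveromyces, Pongo, Xenopus} attaches to the tree at the node subtending (((Avena,Raphanus),(Ursus,Fagus)),(Acinonyx,(Xenopus,(Pongo,Kluyveromyces)))).
The other lineage descending from that same node — the sister group — is ((Avena,Raphanus),(Ursus,Fagus)); its 4 tips in alphabetical order are the answer.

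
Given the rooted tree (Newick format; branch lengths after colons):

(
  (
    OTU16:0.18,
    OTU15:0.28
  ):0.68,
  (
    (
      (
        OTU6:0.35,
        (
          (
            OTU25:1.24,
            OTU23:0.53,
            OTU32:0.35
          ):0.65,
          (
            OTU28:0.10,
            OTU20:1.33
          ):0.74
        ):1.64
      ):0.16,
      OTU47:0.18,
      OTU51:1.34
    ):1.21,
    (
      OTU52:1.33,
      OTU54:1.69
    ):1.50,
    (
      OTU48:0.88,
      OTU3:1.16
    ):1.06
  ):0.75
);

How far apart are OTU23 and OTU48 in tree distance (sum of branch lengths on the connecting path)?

6.13

The path runs OTU23 → … → MRCA → … → OTU48; the MRCA is the node subtending (((OTU6,((OTU25,OTU23,OTU32),(OTU28,OTU20))),OTU47,OTU51),(OTU52,OTU54),(OTU48,OTU3)).
Branch lengths along that path: 0.53 + 0.65 + 1.64 + 0.16 + 1.21 + 1.06 + 0.88 = 6.13.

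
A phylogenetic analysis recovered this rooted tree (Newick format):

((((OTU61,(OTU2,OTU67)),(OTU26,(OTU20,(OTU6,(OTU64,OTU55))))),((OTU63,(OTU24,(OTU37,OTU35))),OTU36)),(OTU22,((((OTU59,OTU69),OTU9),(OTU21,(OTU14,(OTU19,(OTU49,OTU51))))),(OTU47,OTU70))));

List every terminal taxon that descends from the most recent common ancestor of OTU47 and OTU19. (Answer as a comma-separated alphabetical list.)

OTU14, OTU19, OTU21, OTU47, OTU49, OTU51, OTU59, OTU69, OTU70, OTU9

Tracing OTU47: it sits inside (OTU47,OTU70).
Tracing OTU19: it sits inside (OTU19,(OTU49,OTU51)).
The smallest clade enclosing both is ((((OTU59,OTU69),OTU9),(OTU21,(OTU14,(OTU19,(OTU49,OTU51))))),(OTU47,OTU70)); the answer is its 10 terminal taxa in alphabetical order.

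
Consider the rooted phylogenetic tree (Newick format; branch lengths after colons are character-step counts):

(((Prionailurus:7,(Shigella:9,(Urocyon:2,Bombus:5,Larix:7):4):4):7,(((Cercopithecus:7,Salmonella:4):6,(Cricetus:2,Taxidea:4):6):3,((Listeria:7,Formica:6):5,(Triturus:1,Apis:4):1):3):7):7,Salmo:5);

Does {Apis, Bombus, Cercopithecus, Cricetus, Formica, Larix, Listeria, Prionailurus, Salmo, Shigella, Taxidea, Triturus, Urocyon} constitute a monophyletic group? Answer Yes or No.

No

The MRCA of the listed taxa is the root, so the smallest clade containing them is the whole tree.
That clade also contains Salmonella, which is not in the proposed group, so the group is not monophyletic.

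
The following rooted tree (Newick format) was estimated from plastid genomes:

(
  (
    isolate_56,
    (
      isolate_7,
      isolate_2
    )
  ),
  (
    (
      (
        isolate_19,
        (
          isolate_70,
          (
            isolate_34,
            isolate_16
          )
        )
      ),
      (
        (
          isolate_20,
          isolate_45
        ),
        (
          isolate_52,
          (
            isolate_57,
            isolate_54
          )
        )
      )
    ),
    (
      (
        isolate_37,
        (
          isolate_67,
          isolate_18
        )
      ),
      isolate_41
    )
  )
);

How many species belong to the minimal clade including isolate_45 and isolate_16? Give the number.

9

The MRCA of isolate_45 and isolate_16 is the node subtending ((isolate_19,(isolate_70,(isolate_34,isolate_16))),((isolate_20,isolate_45),(isolate_52,(isolate_57,isolate_54)))).
That clade contains 9 terminal taxa: isolate_16, isolate_19, isolate_20, isolate_34, isolate_45, isolate_52, isolate_54, isolate_57, isolate_70.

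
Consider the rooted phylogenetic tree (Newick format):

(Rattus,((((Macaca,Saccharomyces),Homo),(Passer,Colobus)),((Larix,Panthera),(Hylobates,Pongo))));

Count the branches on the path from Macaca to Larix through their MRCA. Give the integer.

7

The MRCA of Macaca and Larix is the node subtending ((((Macaca,Saccharomyces),Homo),(Passer,Colobus)),((Larix,Panthera),(Hylobates,Pongo))).
From Macaca up to that node: 4 branches. From Larix up to the same node: 3 branches. Total: 4 + 3 = 7.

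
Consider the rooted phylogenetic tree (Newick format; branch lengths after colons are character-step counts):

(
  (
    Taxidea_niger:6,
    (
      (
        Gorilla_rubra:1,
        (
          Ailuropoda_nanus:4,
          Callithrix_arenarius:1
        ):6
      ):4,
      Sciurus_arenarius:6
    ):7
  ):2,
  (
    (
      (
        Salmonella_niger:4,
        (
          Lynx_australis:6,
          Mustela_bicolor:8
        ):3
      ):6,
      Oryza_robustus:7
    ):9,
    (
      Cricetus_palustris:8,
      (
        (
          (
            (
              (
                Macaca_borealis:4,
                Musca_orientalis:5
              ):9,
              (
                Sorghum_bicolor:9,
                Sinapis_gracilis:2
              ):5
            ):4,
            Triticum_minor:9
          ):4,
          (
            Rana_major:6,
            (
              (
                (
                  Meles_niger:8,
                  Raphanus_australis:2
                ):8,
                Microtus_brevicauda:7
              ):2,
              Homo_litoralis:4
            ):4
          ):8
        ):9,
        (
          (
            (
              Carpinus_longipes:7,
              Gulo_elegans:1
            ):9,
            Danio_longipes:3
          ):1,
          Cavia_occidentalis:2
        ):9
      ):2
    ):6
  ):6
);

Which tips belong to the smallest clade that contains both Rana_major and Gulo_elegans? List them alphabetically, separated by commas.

Carpinus_longipes, Cavia_occidentalis, Danio_longipes, Gulo_elegans, Homo_litoralis, Macaca_borealis, Meles_niger, Microtus_brevicauda, Musca_orientalis, Rana_major, Raphanus_australis, Sinapis_gracilis, Sorghum_bicolor, Triticum_minor

Tracing Rana_major: it sits inside (Rana_major,(((Meles_niger,Raphanus_australis),Microtus_brevicauda),Homo_litoralis)).
Tracing Gulo_elegans: it sits inside (Carpinus_longipes,Gulo_elegans).
The smallest clade enclosing both is (((((Macaca_borealis,Musca_orientalis),(Sorghum_bicolor,Sinapis_gracilis)),Triticum_minor),(Rana_major,(((Meles_niger,Raphanus_australis),Microtus_brevicauda),Homo_litoralis))),(((Carpinus_longipes,Gulo_elegans),Danio_longipes),Cavia_occidentalis)); the answer is its 14 terminal taxa in alphabetical order.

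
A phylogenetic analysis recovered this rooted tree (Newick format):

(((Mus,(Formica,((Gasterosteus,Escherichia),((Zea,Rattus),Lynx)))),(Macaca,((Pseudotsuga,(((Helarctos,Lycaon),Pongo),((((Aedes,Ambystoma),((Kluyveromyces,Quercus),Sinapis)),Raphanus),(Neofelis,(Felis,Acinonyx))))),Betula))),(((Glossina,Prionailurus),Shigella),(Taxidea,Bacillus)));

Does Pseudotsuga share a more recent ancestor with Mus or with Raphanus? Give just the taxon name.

Raphanus

The MRCA of Pseudotsuga and Raphanus subtends (Pseudotsuga,(((Helarctos,Lycaon),Pongo),((((Aedes,Ambystoma),((Kluyveromyces,Quercus),Sinapis)),Raphanus),(Neofelis,(Felis,Acinonyx))))) (13 taxa).
The MRCA of Pseudotsuga and Mus subtends ((Mus,(Formica,((Gasterosteus,Escherichia),((Zea,Rattus),Lynx)))),(Macaca,((Pseudotsuga,(((Helarctos,Lycaon),Pongo),((((Aedes,Ambystoma),((Kluyveromyces,Quercus),Sinapis)),Raphanus),(Neofelis,(Felis,Acinonyx))))),Betula))) (22 taxa).
The first is nested inside the second, so Pseudotsuga shares a more recent common ancestor with Raphanus.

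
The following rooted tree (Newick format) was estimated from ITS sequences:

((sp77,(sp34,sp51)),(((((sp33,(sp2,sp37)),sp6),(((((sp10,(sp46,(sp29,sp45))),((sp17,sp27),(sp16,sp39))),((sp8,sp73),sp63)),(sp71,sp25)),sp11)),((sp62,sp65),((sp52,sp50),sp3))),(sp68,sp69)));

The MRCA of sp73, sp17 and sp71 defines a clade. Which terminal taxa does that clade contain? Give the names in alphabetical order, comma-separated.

sp10, sp16, sp17, sp25, sp27, sp29, sp39, sp45, sp46, sp63, sp71, sp73, sp8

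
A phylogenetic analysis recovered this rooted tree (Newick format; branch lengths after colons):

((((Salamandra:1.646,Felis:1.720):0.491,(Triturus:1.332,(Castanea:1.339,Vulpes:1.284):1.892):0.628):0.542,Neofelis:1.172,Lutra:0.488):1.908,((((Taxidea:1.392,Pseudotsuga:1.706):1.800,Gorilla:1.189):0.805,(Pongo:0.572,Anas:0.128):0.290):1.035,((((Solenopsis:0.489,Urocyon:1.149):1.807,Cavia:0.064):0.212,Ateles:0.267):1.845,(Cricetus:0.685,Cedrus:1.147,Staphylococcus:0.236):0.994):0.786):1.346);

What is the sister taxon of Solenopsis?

Solenopsis attaches to the tree at the node subtending (Solenopsis,Urocyon).
The other lineage descending from that same node — the sister group — is the single tip Urocyon.

Urocyon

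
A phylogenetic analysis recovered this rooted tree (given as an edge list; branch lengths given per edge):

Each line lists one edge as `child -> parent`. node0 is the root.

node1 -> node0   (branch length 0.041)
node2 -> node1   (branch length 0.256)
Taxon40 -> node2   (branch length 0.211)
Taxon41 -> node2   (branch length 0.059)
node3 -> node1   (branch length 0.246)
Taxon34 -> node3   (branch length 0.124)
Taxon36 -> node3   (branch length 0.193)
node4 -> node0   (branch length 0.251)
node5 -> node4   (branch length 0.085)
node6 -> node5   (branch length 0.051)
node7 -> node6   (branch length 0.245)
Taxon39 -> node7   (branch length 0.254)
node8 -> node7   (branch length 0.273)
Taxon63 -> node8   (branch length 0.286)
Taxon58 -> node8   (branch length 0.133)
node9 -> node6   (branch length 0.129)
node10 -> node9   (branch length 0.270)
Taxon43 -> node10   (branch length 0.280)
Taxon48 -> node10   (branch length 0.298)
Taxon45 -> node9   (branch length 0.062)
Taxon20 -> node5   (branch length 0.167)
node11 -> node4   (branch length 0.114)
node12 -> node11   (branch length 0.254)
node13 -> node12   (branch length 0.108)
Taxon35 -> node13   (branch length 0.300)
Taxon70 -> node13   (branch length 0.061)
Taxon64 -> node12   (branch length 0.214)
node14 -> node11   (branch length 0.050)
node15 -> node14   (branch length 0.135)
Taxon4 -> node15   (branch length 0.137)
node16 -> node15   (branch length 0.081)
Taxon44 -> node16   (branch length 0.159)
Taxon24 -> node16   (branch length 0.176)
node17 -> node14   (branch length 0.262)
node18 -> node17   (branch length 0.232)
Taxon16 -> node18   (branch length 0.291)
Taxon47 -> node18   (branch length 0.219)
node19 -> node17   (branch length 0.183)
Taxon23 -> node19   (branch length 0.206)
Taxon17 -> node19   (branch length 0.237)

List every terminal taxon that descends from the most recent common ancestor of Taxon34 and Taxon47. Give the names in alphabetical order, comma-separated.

Taxon16, Taxon17, Taxon20, Taxon23, Taxon24, Taxon34, Taxon35, Taxon36, Taxon39, Taxon4, Taxon40, Taxon41, Taxon43, Taxon44, Taxon45, Taxon47, Taxon48, Taxon58, Taxon63, Taxon64, Taxon70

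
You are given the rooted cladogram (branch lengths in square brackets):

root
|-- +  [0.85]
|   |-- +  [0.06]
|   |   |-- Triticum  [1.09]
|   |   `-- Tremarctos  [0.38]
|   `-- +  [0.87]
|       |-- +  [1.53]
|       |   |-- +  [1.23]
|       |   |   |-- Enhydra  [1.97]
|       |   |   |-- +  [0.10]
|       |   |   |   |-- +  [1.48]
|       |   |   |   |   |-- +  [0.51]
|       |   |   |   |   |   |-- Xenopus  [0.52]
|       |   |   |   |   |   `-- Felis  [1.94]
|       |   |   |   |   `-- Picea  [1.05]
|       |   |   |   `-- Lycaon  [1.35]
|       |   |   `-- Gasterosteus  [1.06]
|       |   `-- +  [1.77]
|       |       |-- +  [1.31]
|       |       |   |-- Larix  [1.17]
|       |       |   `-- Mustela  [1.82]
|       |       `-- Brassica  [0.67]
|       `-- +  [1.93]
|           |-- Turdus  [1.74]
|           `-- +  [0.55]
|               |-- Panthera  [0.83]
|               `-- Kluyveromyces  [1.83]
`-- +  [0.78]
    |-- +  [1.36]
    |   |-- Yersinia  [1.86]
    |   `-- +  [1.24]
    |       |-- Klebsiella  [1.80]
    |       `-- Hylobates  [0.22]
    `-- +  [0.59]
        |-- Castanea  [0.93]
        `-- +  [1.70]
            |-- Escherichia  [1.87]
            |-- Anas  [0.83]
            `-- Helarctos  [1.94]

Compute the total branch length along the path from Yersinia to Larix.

The path runs Yersinia → … → MRCA → … → Larix; the MRCA is the root of the tree.
Branch lengths along that path: 1.86 + 1.36 + 0.78 + 0.85 + 0.87 + 1.53 + 1.77 + 1.31 + 1.17 = 11.50.

11.50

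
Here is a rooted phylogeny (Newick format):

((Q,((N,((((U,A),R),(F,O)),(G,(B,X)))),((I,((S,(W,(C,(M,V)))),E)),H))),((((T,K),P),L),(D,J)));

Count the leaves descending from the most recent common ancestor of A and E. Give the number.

17

The MRCA of A and E is the node subtending ((N,((((U,A),R),(F,O)),(G,(B,X)))),((I,((S,(W,(C,(M,V)))),E)),H)).
That clade contains 17 terminal taxa: A, B, C, E, F, G, H, I, M, N, O, R, S, U, V, W, X.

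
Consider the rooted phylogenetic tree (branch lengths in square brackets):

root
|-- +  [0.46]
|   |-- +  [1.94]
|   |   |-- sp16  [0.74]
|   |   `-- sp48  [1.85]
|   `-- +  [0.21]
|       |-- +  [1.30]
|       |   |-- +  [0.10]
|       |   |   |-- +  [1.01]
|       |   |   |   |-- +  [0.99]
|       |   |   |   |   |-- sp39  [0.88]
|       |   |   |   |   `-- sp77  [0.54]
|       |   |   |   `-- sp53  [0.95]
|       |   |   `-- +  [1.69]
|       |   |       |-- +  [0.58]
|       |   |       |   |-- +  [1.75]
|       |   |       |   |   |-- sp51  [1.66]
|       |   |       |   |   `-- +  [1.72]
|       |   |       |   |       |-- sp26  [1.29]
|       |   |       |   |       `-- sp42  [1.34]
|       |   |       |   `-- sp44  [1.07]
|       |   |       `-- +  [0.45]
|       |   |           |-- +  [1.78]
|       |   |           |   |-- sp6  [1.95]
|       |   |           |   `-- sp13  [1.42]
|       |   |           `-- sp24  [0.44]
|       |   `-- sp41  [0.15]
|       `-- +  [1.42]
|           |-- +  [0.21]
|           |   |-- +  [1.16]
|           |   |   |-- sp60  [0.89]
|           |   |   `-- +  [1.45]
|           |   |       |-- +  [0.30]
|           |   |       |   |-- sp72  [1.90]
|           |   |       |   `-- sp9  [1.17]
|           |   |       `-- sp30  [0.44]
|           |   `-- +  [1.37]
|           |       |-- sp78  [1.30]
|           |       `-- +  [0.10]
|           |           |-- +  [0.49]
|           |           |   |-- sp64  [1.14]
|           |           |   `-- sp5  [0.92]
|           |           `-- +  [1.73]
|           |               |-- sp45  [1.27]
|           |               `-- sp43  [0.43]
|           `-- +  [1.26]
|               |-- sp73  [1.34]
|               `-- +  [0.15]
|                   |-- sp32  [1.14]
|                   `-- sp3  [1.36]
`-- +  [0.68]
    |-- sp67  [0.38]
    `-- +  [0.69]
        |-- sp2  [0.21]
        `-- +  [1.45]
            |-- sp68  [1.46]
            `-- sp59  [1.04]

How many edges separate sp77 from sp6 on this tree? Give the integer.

The MRCA of sp77 and sp6 is the node subtending (((sp39,sp77),sp53),(((sp51,(sp26,sp42)),sp44),((sp6,sp13),sp24))).
From sp77 up to that node: 3 branches. From sp6 up to the same node: 4 branches. Total: 3 + 4 = 7.

7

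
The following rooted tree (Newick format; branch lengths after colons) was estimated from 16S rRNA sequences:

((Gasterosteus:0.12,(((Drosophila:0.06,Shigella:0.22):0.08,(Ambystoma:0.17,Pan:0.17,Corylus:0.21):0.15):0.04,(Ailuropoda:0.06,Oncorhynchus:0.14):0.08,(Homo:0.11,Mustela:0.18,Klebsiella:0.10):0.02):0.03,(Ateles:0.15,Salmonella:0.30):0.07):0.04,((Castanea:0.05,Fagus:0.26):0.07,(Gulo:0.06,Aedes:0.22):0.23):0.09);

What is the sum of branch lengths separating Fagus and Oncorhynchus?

0.71

The path runs Fagus → … → MRCA → … → Oncorhynchus; the MRCA is the root of the tree.
Branch lengths along that path: 0.26 + 0.07 + 0.09 + 0.04 + 0.03 + 0.08 + 0.14 = 0.71.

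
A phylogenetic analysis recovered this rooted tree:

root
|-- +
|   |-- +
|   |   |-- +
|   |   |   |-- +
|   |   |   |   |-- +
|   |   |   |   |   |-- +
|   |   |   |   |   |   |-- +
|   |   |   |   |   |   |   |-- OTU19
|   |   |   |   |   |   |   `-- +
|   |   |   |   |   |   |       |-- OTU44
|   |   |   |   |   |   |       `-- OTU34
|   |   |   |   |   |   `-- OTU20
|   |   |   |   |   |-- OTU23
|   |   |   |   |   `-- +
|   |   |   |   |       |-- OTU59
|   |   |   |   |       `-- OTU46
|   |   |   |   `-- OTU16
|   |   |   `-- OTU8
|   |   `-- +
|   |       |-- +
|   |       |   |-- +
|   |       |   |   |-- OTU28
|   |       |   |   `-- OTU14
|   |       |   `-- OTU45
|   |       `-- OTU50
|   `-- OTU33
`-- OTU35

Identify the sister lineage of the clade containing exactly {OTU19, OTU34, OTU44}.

OTU20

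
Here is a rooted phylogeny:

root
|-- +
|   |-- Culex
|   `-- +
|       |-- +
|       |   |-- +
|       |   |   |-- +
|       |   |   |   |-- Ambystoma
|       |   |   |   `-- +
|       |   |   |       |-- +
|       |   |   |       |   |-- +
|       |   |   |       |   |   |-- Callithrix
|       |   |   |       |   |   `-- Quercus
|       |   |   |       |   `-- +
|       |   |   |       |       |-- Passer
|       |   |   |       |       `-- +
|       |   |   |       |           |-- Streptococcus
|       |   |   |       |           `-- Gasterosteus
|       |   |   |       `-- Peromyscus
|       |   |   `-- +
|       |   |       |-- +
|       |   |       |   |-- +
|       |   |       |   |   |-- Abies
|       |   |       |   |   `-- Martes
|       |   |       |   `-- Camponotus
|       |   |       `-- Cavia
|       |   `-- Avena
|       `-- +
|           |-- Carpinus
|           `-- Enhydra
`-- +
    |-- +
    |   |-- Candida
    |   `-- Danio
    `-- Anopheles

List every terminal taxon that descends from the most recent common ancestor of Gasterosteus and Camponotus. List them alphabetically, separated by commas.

Tracing Gasterosteus: it sits inside (Streptococcus,Gasterosteus).
Tracing Camponotus: it sits inside ((Abies,Martes),Camponotus).
The smallest clade enclosing both is ((Ambystoma,(((Callithrix,Quercus),(Passer,(Streptococcus,Gasterosteus))),Peromyscus)),(((Abies,Martes),Camponotus),Cavia)); the answer is its 11 terminal taxa in alphabetical order.

Abies, Ambystoma, Callithrix, Camponotus, Cavia, Gasterosteus, Martes, Passer, Peromyscus, Quercus, Streptococcus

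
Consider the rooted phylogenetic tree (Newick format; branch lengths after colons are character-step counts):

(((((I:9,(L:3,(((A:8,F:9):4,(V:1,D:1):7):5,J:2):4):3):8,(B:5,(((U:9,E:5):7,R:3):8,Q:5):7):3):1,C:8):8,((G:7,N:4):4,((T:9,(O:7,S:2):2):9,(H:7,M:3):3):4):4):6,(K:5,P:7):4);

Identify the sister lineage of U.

E

U attaches to the tree at the node subtending (U,E).
The other lineage descending from that same node — the sister group — is the single tip E.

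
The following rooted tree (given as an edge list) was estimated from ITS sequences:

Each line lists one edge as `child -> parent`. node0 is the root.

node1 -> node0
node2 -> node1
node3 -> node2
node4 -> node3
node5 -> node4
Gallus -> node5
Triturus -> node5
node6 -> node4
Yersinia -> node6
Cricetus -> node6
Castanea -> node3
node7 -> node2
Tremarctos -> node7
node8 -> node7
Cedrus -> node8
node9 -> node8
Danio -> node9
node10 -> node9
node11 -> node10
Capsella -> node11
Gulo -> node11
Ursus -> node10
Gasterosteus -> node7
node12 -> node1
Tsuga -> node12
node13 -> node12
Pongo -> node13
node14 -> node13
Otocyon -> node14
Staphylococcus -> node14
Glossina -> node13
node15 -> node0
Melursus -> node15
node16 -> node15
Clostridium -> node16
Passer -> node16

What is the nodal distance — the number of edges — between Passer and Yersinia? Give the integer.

The MRCA of Passer and Yersinia is the root of the tree.
From Passer up to that node: 3 branches. From Yersinia up to the same node: 6 branches. Total: 3 + 6 = 9.

9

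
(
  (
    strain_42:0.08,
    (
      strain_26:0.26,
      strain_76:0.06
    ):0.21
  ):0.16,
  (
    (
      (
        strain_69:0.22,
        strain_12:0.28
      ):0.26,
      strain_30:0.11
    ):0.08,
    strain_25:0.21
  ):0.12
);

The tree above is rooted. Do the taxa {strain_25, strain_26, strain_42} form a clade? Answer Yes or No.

No

The MRCA of the listed taxa is the root, so the smallest clade containing them is the whole tree.
That clade also contains strain_12, strain_30, strain_69, strain_76, which are not in the proposed group, so the group is not monophyletic.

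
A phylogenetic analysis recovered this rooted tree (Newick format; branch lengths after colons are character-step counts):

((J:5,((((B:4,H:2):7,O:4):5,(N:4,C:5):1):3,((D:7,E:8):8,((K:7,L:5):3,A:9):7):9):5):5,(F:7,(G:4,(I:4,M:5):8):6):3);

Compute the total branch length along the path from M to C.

41

The path runs M → … → MRCA → … → C; the MRCA is the root of the tree.
Branch lengths along that path: 5 + 8 + 6 + 3 + 5 + 5 + 3 + 1 + 5 = 41.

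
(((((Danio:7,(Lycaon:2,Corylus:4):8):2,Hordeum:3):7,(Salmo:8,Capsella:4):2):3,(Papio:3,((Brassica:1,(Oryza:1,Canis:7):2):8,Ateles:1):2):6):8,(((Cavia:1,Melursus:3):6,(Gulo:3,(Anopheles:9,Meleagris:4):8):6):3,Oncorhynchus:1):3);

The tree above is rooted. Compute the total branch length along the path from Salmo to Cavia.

The path runs Salmo → … → MRCA → … → Cavia; the MRCA is the root of the tree.
Branch lengths along that path: 8 + 2 + 3 + 8 + 3 + 3 + 6 + 1 = 34.

34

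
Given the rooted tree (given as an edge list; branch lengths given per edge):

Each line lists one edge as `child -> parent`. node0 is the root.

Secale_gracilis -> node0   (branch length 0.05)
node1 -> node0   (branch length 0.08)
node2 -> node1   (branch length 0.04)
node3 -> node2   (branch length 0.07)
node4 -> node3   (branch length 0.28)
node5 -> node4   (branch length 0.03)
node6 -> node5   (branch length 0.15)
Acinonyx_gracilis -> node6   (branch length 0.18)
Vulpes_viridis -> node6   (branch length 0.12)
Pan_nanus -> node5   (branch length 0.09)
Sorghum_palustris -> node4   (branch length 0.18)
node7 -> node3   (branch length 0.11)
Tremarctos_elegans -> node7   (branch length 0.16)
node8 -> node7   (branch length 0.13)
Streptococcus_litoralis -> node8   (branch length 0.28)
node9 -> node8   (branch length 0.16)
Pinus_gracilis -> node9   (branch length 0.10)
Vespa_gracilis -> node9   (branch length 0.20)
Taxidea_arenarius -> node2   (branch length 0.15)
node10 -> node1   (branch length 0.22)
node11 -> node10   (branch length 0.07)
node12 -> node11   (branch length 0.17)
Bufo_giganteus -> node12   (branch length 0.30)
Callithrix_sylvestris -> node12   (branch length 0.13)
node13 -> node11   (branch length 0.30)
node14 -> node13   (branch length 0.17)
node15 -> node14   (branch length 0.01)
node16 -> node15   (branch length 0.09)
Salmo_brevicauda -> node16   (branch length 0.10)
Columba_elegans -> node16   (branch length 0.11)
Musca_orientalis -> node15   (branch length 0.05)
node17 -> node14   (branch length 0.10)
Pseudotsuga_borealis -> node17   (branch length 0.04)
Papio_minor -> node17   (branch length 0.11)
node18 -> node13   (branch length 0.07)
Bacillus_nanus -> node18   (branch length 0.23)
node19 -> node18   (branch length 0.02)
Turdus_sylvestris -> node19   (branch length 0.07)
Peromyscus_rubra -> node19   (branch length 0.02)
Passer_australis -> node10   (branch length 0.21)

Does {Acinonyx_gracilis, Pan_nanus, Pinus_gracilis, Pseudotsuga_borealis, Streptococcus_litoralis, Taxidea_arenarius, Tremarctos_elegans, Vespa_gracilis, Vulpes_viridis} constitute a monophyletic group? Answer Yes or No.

The MRCA of the listed taxa subtends ((((((Acinonyx_gracilis,Vulpes_viridis),Pan_nanus),Sorghum_palustris),(Tremarctos_elegans,(Streptococcus_litoralis,(Pinus_gracilis,Vespa_gracilis)))),Taxidea_arenarius),(((Bufo_giganteus,Callithrix_sylvestris),((((Salmo_brevicauda,Columba_elegans),Musca_orientalis),(Pseudotsuga_borealis,Papio_minor)),(Bacillus_nanus,(Turdus_sylvestris,Peromyscus_rubra)))),Passer_australis)).
That clade also contains Bacillus_nanus, Bufo_giganteus, Callithrix_sylvestris, Columba_elegans, Musca_orientalis, Papio_minor, Passer_australis, Peromyscus_rubra, Salmo_brevicauda, Sorghum_palustris, Turdus_sylvestris, which are not in the proposed group, so the group is not monophyletic.

No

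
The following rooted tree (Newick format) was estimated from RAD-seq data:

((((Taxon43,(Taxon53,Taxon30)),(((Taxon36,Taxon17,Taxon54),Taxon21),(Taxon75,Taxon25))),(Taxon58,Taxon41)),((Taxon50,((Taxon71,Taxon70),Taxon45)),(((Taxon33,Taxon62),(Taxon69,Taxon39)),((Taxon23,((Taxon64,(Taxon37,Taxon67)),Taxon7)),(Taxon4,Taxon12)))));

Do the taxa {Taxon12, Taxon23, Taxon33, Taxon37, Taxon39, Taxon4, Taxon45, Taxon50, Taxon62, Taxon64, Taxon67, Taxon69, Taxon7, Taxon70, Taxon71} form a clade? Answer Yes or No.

Yes

The most recent common ancestor of these taxa subtends ((Taxon50,((Taxon71,Taxon70),Taxon45)),(((Taxon33,Taxon62),(Taxon69,Taxon39)),((Taxon23,((Taxon64,(Taxon37,Taxon67)),Taxon7)),(Taxon4,Taxon12)))).
That clade has exactly 15 tips — every listed taxon and nothing else — so the group is monophyletic.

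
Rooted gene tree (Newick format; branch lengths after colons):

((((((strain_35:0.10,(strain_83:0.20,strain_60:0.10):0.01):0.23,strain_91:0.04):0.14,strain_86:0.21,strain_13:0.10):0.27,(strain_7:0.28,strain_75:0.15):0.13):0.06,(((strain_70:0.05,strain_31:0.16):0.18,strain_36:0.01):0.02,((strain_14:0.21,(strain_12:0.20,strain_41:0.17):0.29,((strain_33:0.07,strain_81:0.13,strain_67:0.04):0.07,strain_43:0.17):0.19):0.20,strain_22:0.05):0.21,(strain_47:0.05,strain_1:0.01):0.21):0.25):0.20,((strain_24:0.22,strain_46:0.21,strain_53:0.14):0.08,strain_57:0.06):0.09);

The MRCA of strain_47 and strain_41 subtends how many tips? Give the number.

13

The MRCA of strain_47 and strain_41 is the node subtending (((strain_70,strain_31),strain_36),((strain_14,(strain_12,strain_41),((strain_33,strain_81,strain_67),strain_43)),strain_22),(strain_47,strain_1)).
That clade contains 13 terminal taxa: strain_1, strain_12, strain_14, strain_22, strain_31, strain_33, strain_36, strain_41, strain_43, strain_47, strain_67, strain_70, strain_81.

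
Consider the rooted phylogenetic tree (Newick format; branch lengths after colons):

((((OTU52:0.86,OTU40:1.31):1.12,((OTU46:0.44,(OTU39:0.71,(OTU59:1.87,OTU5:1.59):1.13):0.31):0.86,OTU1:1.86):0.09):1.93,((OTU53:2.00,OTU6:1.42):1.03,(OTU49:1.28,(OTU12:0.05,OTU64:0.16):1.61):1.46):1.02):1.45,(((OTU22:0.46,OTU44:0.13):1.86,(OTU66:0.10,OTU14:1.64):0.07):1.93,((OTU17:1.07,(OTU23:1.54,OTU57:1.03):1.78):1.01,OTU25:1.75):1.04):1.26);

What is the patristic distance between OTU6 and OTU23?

The path runs OTU6 → … → MRCA → … → OTU23; the MRCA is the root of the tree.
Branch lengths along that path: 1.42 + 1.03 + 1.02 + 1.45 + 1.26 + 1.04 + 1.01 + 1.78 + 1.54 = 11.55.

11.55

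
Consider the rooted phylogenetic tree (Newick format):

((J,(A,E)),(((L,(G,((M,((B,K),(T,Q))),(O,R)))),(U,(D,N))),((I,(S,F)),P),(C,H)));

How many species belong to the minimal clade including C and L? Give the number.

18

The MRCA of C and L is the node subtending (((L,(G,((M,((B,K),(T,Q))),(O,R)))),(U,(D,N))),((I,(S,F)),P),(C,H)).
That clade contains 18 terminal taxa: B, C, D, F, G, H, I, K, L, M, N, O, P, Q, R, S, T, U.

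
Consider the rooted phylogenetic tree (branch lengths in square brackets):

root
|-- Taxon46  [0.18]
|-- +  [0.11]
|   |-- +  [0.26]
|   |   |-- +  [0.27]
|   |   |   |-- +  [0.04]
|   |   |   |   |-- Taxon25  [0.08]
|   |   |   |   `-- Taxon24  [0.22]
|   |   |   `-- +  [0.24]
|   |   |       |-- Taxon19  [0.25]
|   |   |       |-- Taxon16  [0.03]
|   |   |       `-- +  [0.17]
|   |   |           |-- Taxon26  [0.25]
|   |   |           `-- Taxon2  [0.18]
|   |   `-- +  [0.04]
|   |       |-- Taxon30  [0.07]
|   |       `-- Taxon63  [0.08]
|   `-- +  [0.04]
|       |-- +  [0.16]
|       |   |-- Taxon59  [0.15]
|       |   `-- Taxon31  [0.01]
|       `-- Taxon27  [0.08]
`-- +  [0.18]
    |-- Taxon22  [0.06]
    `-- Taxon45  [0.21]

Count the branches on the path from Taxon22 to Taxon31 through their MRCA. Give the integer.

6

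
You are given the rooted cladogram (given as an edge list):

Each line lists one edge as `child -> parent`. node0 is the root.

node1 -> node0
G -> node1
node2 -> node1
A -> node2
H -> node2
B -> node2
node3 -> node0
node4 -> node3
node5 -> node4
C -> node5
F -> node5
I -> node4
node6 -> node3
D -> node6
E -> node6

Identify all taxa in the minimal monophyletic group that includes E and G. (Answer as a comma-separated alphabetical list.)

Tracing E: it sits inside (D,E).
Tracing G: it sits inside (G,(A,H,B)).
The smallest clade enclosing both is the whole tree (their MRCA is the root), so the answer is all 9 tips in alphabetical order.

A, B, C, D, E, F, G, H, I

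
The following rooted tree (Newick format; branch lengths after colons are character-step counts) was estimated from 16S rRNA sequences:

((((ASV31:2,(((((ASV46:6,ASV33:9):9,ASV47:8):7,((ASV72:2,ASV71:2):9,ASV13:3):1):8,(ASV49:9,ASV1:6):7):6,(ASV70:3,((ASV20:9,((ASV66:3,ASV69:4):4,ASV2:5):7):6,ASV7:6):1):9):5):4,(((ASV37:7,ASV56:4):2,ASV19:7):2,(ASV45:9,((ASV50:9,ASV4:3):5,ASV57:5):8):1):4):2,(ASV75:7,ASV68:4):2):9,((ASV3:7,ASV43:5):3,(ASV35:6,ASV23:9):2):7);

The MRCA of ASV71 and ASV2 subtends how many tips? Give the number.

The MRCA of ASV71 and ASV2 is the node subtending (((((ASV46,ASV33),ASV47),((ASV72,ASV71),ASV13)),(ASV49,ASV1)),(ASV70,((ASV20,((ASV66,ASV69),ASV2)),ASV7))).
That clade contains 14 terminal taxa: ASV1, ASV13, ASV2, ASV20, ASV33, ASV46, ASV47, ASV49, ASV66, ASV69, ASV7, ASV70, ASV71, ASV72.

14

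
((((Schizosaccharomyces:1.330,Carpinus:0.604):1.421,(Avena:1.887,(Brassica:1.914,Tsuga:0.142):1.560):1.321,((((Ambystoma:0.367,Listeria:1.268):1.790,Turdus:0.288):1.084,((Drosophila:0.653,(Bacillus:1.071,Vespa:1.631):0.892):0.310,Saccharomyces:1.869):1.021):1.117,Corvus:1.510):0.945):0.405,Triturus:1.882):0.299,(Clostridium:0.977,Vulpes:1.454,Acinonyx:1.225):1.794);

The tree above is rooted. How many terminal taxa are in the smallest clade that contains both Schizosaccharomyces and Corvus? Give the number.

The MRCA of Schizosaccharomyces and Corvus is the node subtending ((Schizosaccharomyces,Carpinus),(Avena,(Brassica,Tsuga)),((((Ambystoma,Listeria),Turdus),((Drosophila,(Bacillus,Vespa)),Saccharomyces)),Corvus)).
That clade contains 13 terminal taxa: Ambystoma, Avena, Bacillus, Brassica, Carpinus, Corvus, Drosophila, Listeria, Saccharomyces, Schizosaccharomyces, Tsuga, Turdus, Vespa.

13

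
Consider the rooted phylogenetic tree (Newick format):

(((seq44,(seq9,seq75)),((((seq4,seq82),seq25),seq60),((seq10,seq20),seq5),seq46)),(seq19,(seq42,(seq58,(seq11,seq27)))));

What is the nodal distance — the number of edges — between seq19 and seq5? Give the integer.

The MRCA of seq19 and seq5 is the root of the tree.
From seq19 up to that node: 2 branches. From seq5 up to the same node: 4 branches. Total: 2 + 4 = 6.

6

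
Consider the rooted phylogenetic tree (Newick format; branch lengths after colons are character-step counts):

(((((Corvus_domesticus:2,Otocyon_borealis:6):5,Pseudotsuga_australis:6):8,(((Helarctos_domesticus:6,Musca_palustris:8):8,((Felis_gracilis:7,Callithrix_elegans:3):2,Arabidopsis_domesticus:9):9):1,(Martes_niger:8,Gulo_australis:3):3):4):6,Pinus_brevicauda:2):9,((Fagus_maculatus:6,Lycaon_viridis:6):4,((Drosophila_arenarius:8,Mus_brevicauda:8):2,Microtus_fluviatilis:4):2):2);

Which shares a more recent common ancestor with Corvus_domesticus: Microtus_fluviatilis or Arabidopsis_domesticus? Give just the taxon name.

Arabidopsis_domesticus

The MRCA of Corvus_domesticus and Arabidopsis_domesticus subtends (((Corvus_domesticus,Otocyon_borealis),Pseudotsuga_australis),(((Helarctos_domesticus,Musca_palustris),((Felis_gracilis,Callithrix_elegans),Arabidopsis_domesticus)),(Martes_niger,Gulo_australis))) (10 taxa).
The MRCA of Corvus_domesticus and Microtus_fluviatilis is the root, subtending the entire tree (16 taxa).
The first is nested inside the second, so Corvus_domesticus shares a more recent common ancestor with Arabidopsis_domesticus.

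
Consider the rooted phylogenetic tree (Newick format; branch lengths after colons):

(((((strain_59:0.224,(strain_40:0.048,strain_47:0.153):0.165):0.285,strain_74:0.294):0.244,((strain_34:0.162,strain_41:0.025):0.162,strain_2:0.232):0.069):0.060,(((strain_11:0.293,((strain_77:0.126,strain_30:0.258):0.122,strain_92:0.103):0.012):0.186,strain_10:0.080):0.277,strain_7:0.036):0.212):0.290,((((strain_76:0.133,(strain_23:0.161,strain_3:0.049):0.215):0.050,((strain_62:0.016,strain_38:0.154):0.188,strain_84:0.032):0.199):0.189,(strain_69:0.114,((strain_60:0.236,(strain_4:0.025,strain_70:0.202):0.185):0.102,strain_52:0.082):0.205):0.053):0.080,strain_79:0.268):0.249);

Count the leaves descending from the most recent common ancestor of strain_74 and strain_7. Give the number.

13

The MRCA of strain_74 and strain_7 is the node subtending ((((strain_59,(strain_40,strain_47)),strain_74),((strain_34,strain_41),strain_2)),(((strain_11,((strain_77,strain_30),strain_92)),strain_10),strain_7)).
That clade contains 13 terminal taxa: strain_10, strain_11, strain_2, strain_30, strain_34, strain_40, strain_41, strain_47, strain_59, strain_7, strain_74, strain_77, strain_92.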